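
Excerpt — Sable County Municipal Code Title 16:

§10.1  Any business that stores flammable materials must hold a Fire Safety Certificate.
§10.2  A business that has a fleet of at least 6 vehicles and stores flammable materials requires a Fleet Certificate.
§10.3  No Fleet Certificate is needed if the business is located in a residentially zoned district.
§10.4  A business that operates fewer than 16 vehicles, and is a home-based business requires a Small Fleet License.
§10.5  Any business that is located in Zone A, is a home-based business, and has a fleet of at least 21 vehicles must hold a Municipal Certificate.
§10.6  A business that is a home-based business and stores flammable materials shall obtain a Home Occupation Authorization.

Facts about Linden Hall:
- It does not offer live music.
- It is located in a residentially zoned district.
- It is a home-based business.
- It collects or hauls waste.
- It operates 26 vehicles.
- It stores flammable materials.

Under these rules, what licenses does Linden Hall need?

§10.1 stores flammable materials → Fire Safety Certificate required.
§10.2 vehicles 26 ≥ 6; stores flammable materials → Fleet Certificate required.
§10.3 is located in a residentially zoned district → exempt from Fleet Certificate.
§10.4 vehicles 26 ≥ 16; is a home-based business → Small Fleet License not required.
§10.5 is located in a residentially zoned district (not: is located in Zone A); is a home-based business; vehicles 26 ≥ 21 → Municipal Certificate not required.
§10.6 is a home-based business; stores flammable materials → Home Occupation Authorization required.

Fire Safety Certificate, Home Occupation Authorization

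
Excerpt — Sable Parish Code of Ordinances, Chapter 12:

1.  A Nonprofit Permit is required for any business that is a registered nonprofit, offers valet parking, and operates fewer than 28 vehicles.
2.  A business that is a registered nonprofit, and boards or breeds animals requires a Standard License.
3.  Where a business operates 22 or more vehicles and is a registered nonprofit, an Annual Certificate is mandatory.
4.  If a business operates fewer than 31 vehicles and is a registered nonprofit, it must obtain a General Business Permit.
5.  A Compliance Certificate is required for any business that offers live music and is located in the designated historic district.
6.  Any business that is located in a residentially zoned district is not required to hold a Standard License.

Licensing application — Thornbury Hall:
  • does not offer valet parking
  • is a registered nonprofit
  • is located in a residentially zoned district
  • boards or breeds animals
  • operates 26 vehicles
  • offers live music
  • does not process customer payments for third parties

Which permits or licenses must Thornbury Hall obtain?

1. is a registered nonprofit; does not offer valet parking; vehicles 26 < 28 → Nonprofit Permit not required.
2. is a registered nonprofit; boards or breeds animals → Standard License required.
3. vehicles 26 ≥ 22; is a registered nonprofit → Annual Certificate required.
4. vehicles 26 < 31; is a registered nonprofit → General Business Permit required.
5. offers live music; is located in a residentially zoned district (not: is located in the designated historic district) → Compliance Certificate not required.
6. is located in a residentially zoned district → exempt from Standard License.

Annual Certificate, General Business Permit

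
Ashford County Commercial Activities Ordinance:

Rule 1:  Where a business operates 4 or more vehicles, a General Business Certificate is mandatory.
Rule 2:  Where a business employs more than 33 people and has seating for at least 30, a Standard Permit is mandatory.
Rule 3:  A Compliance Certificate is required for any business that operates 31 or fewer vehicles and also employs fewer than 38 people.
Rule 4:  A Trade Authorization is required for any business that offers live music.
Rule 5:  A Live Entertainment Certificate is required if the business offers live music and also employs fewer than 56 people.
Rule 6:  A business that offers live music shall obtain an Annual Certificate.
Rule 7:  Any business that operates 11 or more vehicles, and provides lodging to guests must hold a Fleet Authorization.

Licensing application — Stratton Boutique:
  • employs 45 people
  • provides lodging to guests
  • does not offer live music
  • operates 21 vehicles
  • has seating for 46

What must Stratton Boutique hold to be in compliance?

Rule 1: vehicles 21 ≥ 4 → General Business Certificate required.
Rule 2: employees 45 > 33; seating 46 ≥ 30 → Standard Permit required.
Rule 3: vehicles 21 ≤ 31; employees 45 ≥ 38 → Compliance Certificate not required.
Rule 4: does not offer live music → Trade Authorization not required.
Rule 5: does not offer live music; employees 45 < 56 → Live Entertainment Certificate not required.
Rule 6: does not offer live music → Annual Certificate not required.
Rule 7: vehicles 21 ≥ 11; provides lodging to guests → Fleet Authorization required.

Fleet Authorization, General Business Certificate, Standard Permit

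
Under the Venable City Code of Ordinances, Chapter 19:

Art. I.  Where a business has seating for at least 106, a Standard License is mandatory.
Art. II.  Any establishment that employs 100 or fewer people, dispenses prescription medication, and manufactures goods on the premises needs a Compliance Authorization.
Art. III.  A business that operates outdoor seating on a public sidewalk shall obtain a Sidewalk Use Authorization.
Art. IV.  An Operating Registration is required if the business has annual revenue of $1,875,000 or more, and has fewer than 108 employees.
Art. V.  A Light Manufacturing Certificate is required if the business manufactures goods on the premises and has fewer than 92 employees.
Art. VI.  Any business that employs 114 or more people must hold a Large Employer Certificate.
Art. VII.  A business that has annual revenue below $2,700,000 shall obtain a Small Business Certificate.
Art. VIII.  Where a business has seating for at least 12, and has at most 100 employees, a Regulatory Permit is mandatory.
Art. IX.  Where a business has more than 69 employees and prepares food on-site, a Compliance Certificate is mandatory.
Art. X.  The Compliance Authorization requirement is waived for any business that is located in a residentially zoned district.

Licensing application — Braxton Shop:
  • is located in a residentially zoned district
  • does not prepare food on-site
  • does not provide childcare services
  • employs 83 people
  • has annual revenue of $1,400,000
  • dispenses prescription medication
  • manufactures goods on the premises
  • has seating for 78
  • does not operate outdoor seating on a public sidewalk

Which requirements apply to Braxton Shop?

Art. I. seating 78 < 106 → Standard License not required.
Art. II. employees 83 ≤ 100; dispenses prescription medication; manufactures goods on the premises → Compliance Authorization required.
Art. III. does not operate outdoor seating on a public sidewalk → Sidewalk Use Authorization not required.
Art. IV. revenue $1,400,000 < $1,875,000; employees 83 < 108 → Operating Registration not required.
Art. V. manufactures goods on the premises; employees 83 < 92 → Light Manufacturing Certificate required.
Art. VI. employees 83 < 114 → Large Employer Certificate not required.
Art. VII. revenue $1,400,000 < $2,700,000 → Small Business Certificate required.
Art. VIII. seating 78 ≥ 12; employees 83 ≤ 100 → Regulatory Permit required.
Art. IX. employees 83 > 69; does not prepare food on-site → Compliance Certificate not required.
Art. X. is located in a residentially zoned district → exempt from Compliance Authorization.

Light Manufacturing Certificate, Regulatory Permit, Small Business Certificate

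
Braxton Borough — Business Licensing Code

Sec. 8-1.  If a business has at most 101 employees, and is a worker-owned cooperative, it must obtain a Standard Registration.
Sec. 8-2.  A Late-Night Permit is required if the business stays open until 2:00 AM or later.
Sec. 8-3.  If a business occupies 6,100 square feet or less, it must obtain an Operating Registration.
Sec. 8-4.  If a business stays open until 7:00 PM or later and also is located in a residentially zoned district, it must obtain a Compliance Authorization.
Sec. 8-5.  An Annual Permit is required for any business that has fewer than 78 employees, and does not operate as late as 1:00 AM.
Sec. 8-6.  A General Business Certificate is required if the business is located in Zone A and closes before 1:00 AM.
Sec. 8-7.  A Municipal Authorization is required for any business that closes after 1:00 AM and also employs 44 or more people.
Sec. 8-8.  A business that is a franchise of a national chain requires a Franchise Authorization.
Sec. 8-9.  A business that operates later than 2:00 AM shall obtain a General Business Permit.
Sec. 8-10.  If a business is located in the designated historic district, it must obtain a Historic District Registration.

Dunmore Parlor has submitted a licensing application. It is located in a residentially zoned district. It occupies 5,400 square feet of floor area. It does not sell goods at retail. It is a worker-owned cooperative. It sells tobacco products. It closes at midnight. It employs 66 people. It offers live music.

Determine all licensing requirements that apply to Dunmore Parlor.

Annual Permit, Compliance Authorization, Operating Registration, Standard Registration

Sec. 8-1. employees 66 ≤ 101; is a worker-owned cooperative → Standard Registration required.
Sec. 8-2. closes midnight, at/before 2:00 AM → Late-Night Permit not required.
Sec. 8-3. floor area 5,400 square feet ≤ 6,100 square feet → Operating Registration required.
Sec. 8-4. closes midnight, after 7:00 PM; is located in a residentially zoned district → Compliance Authorization required.
Sec. 8-5. employees 66 < 78; closes midnight, at/before 1:00 AM → Annual Permit required.
Sec. 8-6. is located in a residentially zoned district (not: is located in Zone A); closes midnight, at/before 1:00 AM → General Business Certificate not required.
Sec. 8-7. closes midnight, at/before 1:00 AM; employees 66 ≥ 44 → Municipal Authorization not required.
Sec. 8-8. is a worker-owned cooperative (not: is a franchise of a national chain) → Franchise Authorization not required.
Sec. 8-9. closes midnight, at/before 2:00 AM → General Business Permit not required.
Sec. 8-10. is located in a residentially zoned district (not: is located in the designated historic district) → Historic District Registration not required.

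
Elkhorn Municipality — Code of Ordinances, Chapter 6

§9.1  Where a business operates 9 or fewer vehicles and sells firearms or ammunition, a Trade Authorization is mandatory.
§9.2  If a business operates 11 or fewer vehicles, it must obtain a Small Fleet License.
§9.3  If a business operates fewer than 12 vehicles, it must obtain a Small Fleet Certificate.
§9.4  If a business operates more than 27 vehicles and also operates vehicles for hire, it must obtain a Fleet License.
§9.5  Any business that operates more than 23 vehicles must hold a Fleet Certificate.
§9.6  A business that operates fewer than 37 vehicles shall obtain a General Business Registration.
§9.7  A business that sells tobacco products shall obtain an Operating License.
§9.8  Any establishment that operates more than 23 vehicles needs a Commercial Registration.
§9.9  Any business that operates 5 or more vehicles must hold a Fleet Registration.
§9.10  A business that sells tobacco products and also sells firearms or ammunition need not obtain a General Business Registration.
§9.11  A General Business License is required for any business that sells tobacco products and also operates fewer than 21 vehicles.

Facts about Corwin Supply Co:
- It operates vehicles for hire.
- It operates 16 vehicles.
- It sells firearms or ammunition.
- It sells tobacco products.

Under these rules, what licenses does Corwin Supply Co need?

Fleet Registration, General Business License, Operating License

§9.1 vehicles 16 > 9; sells firearms or ammunition → Trade Authorization not required.
§9.2 vehicles 16 > 11 → Small Fleet License not required.
§9.3 vehicles 16 ≥ 12 → Small Fleet Certificate not required.
§9.4 vehicles 16 ≤ 27; operates vehicles for hire → Fleet License not required.
§9.5 vehicles 16 ≤ 23 → Fleet Certificate not required.
§9.6 vehicles 16 < 37 → General Business Registration required.
§9.7 sells tobacco products → Operating License required.
§9.8 vehicles 16 ≤ 23 → Commercial Registration not required.
§9.9 vehicles 16 ≥ 5 → Fleet Registration required.
§9.10 sells tobacco products; sells firearms or ammunition → exempt from General Business Registration.
§9.11 sells tobacco products; vehicles 16 < 21 → General Business License required.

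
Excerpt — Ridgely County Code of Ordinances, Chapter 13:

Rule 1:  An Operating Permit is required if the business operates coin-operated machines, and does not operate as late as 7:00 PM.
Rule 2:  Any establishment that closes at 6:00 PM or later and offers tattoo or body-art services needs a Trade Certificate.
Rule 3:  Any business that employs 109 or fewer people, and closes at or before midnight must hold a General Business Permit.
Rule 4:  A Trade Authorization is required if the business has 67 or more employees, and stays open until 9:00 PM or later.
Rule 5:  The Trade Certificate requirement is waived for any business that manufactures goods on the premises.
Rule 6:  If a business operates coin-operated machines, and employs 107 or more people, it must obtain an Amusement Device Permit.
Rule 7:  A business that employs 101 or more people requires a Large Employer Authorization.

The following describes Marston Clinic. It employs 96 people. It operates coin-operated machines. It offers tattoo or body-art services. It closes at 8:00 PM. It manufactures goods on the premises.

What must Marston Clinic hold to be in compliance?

General Business Permit

Rule 1: operates coin-operated machines; closes 8:00 PM, after 7:00 PM → Operating Permit not required.
Rule 2: closes 8:00 PM, after 6:00 PM; offers tattoo or body-art services → Trade Certificate required.
Rule 3: employees 96 ≤ 109; closes 8:00 PM, at/before midnight → General Business Permit required.
Rule 4: employees 96 ≥ 67; closes 8:00 PM, at/before 9:00 PM → Trade Authorization not required.
Rule 5: manufactures goods on the premises → exempt from Trade Certificate.
Rule 6: operates coin-operated machines; employees 96 < 107 → Amusement Device Permit not required.
Rule 7: employees 96 < 101 → Large Employer Authorization not required.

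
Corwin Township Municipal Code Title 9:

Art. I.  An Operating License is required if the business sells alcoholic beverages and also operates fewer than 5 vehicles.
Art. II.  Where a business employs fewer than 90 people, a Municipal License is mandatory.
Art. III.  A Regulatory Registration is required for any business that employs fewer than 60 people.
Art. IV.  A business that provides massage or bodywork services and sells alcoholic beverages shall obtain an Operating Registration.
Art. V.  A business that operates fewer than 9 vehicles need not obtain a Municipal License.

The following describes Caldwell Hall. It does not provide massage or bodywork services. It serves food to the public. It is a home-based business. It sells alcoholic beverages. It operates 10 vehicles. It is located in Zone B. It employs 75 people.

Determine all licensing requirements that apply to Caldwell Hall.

Art. I. sells alcoholic beverages; vehicles 10 ≥ 5 → Operating License not required.
Art. II. employees 75 < 90 → Municipal License required.
Art. III. employees 75 ≥ 60 → Regulatory Registration not required.
Art. IV. does not provide massage or bodywork services; sells alcoholic beverages → Operating Registration not required.
Art. V. vehicles 10 ≥ 9 → Municipal License exemption does not apply.

Municipal License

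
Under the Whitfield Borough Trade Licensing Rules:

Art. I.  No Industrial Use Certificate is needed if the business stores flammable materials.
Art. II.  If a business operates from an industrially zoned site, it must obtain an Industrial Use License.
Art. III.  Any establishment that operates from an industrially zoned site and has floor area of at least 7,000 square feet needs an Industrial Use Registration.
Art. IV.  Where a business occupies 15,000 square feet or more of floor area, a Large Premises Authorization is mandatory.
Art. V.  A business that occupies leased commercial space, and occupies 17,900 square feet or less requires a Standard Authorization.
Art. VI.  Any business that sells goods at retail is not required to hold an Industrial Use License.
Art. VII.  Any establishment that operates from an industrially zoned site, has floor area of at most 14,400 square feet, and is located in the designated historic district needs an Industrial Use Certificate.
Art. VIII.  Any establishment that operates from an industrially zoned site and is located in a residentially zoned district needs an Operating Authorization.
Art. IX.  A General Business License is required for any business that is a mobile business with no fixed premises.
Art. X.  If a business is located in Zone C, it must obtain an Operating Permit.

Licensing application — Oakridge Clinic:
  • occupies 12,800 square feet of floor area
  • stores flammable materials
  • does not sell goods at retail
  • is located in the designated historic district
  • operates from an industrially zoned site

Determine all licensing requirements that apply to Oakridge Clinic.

Art. I. stores flammable materials → exempt from Industrial Use Certificate.
Art. II. operates from an industrially zoned site → Industrial Use License required.
Art. III. operates from an industrially zoned site; floor area 12,800 square feet ≥ 7,000 square feet → Industrial Use Registration required.
Art. IV. floor area 12,800 square feet < 15,000 square feet → Large Premises Authorization not required.
Art. V. operates from an industrially zoned site (not: occupies leased commercial space); floor area 12,800 square feet ≤ 17,900 square feet → Standard Authorization not required.
Art. VI. does not sell goods at retail → Industrial Use License exemption does not apply.
Art. VII. operates from an industrially zoned site; floor area 12,800 square feet ≤ 14,400 square feet; is located in the designated historic district → Industrial Use Certificate required.
Art. VIII. operates from an industrially zoned site; is located in the designated historic district (not: is located in a residentially zoned district) → Operating Authorization not required.
Art. IX. operates from an industrially zoned site (not: is a mobile business with no fixed premises) → General Business License not required.
Art. X. is located in the designated historic district (not: is located in Zone C) → Operating Permit not required.

Industrial Use License, Industrial Use Registration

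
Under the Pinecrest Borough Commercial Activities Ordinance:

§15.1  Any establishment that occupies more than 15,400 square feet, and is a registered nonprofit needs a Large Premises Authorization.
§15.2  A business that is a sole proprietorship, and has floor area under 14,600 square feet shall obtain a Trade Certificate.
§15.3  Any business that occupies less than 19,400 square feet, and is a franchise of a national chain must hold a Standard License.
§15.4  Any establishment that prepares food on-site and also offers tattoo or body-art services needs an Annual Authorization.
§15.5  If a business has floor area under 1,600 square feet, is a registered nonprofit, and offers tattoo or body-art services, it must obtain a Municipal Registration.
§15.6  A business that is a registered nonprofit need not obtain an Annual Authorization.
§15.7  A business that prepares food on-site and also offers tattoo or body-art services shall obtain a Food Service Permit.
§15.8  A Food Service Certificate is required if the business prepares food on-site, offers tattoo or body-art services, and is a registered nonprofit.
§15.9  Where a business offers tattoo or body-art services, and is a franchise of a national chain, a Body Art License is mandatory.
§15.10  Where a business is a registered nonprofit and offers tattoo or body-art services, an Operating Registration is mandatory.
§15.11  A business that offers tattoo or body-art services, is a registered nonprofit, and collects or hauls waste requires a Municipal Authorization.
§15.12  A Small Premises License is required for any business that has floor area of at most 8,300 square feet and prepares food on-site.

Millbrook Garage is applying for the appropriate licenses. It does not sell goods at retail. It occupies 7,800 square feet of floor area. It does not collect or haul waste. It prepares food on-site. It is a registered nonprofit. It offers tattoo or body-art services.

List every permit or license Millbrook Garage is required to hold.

Food Service Certificate, Food Service Permit, Operating Registration, Small Premises License

§15.1 floor area 7,800 square feet ≤ 15,400 square feet; is a registered nonprofit → Large Premises Authorization not required.
§15.2 is a registered nonprofit (not: is a sole proprietorship); floor area 7,800 square feet < 14,600 square feet → Trade Certificate not required.
§15.3 floor area 7,800 square feet < 19,400 square feet; is a registered nonprofit (not: is a franchise of a national chain) → Standard License not required.
§15.4 prepares food on-site; offers tattoo or body-art services → Annual Authorization required.
§15.5 floor area 7,800 square feet ≥ 1,600 square feet; is a registered nonprofit; offers tattoo or body-art services → Municipal Registration not required.
§15.6 is a registered nonprofit → exempt from Annual Authorization.
§15.7 prepares food on-site; offers tattoo or body-art services → Food Service Permit required.
§15.8 prepares food on-site; offers tattoo or body-art services; is a registered nonprofit → Food Service Certificate required.
§15.9 offers tattoo or body-art services; is a registered nonprofit (not: is a franchise of a national chain) → Body Art License not required.
§15.10 is a registered nonprofit; offers tattoo or body-art services → Operating Registration required.
§15.11 offers tattoo or body-art services; is a registered nonprofit; does not collect or haul waste → Municipal Authorization not required.
§15.12 floor area 7,800 square feet ≤ 8,300 square feet; prepares food on-site → Small Premises License required.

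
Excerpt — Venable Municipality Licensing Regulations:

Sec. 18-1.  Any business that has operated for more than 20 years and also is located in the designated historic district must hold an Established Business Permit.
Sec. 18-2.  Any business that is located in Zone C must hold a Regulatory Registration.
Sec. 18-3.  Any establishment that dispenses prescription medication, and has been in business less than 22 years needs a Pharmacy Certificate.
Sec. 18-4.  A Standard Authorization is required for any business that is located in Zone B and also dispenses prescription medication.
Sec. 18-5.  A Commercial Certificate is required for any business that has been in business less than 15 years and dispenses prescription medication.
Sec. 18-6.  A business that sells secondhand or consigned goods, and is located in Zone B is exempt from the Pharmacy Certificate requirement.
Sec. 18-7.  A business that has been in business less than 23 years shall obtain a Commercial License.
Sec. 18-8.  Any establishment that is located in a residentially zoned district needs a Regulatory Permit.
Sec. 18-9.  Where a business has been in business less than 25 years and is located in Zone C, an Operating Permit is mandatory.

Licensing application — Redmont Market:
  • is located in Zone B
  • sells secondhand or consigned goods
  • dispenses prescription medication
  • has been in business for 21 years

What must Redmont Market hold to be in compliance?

Commercial License, Standard Authorization

Sec. 18-1. years in business 21 > 20; is located in Zone B (not: is located in the designated historic district) → Established Business Permit not required.
Sec. 18-2. is located in Zone B (not: is located in Zone C) → Regulatory Registration not required.
Sec. 18-3. dispenses prescription medication; years in business 21 < 22 → Pharmacy Certificate required.
Sec. 18-4. is located in Zone B; dispenses prescription medication → Standard Authorization required.
Sec. 18-5. years in business 21 ≥ 15; dispenses prescription medication → Commercial Certificate not required.
Sec. 18-6. sells secondhand or consigned goods; is located in Zone B → exempt from Pharmacy Certificate.
Sec. 18-7. years in business 21 < 23 → Commercial License required.
Sec. 18-8. is located in Zone B (not: is located in a residentially zoned district) → Regulatory Permit not required.
Sec. 18-9. years in business 21 < 25; is located in Zone B (not: is located in Zone C) → Operating Permit not required.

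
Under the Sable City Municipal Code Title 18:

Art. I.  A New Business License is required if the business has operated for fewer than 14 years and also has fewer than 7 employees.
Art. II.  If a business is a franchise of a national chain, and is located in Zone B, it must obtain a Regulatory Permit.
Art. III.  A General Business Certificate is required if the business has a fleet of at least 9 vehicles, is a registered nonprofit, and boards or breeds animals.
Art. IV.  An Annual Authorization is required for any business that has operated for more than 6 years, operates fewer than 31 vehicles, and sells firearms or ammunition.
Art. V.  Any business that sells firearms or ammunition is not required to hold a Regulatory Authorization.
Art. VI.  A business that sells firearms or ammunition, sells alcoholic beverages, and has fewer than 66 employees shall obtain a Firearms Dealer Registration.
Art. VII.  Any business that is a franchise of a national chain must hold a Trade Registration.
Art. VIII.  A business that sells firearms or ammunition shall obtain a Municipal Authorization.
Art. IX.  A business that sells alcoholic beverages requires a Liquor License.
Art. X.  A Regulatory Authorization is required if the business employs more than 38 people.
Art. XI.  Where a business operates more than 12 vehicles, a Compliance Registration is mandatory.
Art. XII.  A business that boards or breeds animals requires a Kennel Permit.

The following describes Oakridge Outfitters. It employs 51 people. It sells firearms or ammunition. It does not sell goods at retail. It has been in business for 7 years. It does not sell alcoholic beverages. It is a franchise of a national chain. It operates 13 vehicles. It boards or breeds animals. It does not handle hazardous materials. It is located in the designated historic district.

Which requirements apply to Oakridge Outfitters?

Art. I. years in business 7 < 14; employees 51 ≥ 7 → New Business License not required.
Art. II. is a franchise of a national chain; is located in the designated historic district (not: is located in Zone B) → Regulatory Permit not required.
Art. III. vehicles 13 ≥ 9; is a franchise of a national chain (not: is a registered nonprofit); boards or breeds animals → General Business Certificate not required.
Art. IV. years in business 7 > 6; vehicles 13 < 31; sells firearms or ammunition → Annual Authorization required.
Art. V. sells firearms or ammunition → exempt from Regulatory Authorization.
Art. VI. sells firearms or ammunition; does not sell alcoholic beverages; employees 51 < 66 → Firearms Dealer Registration not required.
Art. VII. is a franchise of a national chain → Trade Registration required.
Art. VIII. sells firearms or ammunition → Municipal Authorization required.
Art. IX. does not sell alcoholic beverages → Liquor License not required.
Art. X. employees 51 > 38 → Regulatory Authorization required.
Art. XI. vehicles 13 > 12 → Compliance Registration required.
Art. XII. boards or breeds animals → Kennel Permit required.

Annual Authorization, Compliance Registration, Kennel Permit, Municipal Authorization, Trade Registration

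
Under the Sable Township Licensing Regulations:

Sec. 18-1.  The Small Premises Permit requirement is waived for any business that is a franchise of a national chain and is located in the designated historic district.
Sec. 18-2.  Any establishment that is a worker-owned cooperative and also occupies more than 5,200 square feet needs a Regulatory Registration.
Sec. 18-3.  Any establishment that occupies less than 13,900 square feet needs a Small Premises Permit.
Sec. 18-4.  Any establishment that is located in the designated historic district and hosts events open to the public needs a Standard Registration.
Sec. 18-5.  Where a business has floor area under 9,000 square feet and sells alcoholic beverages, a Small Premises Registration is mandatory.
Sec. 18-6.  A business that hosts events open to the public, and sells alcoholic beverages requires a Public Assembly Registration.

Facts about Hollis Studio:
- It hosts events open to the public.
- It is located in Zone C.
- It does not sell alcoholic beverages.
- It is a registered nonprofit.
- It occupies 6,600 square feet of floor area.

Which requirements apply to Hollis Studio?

Sec. 18-1. is a registered nonprofit (not: is a franchise of a national chain); is located in Zone C (not: is located in the designated historic district) → Small Premises Permit exemption does not apply.
Sec. 18-2. is a registered nonprofit (not: is a worker-owned cooperative); floor area 6,600 square feet > 5,200 square feet → Regulatory Registration not required.
Sec. 18-3. floor area 6,600 square feet < 13,900 square feet → Small Premises Permit required.
Sec. 18-4. is located in Zone C (not: is located in the designated historic district); hosts events open to the public → Standard Registration not required.
Sec. 18-5. floor area 6,600 square feet < 9,000 square feet; does not sell alcoholic beverages → Small Premises Registration not required.
Sec. 18-6. hosts events open to the public; does not sell alcoholic beverages → Public Assembly Registration not required.

Small Premises Permit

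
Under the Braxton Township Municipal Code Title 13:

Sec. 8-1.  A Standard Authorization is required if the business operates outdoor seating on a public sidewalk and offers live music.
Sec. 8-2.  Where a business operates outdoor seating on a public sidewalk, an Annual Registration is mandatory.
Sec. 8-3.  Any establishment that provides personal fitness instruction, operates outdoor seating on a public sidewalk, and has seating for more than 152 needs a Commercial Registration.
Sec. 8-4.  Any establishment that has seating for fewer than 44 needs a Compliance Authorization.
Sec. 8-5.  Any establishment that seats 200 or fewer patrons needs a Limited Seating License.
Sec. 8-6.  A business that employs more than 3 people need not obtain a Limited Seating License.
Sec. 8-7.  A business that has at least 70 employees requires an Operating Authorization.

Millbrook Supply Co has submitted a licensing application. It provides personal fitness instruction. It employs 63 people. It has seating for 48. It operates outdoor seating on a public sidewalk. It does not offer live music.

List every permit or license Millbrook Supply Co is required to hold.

Annual Registration

Sec. 8-1. operates outdoor seating on a public sidewalk; does not offer live music → Standard Authorization not required.
Sec. 8-2. operates outdoor seating on a public sidewalk → Annual Registration required.
Sec. 8-3. provides personal fitness instruction; operates outdoor seating on a public sidewalk; seating 48 ≤ 152 → Commercial Registration not required.
Sec. 8-4. seating 48 ≥ 44 → Compliance Authorization not required.
Sec. 8-5. seating 48 ≤ 200 → Limited Seating License required.
Sec. 8-6. employees 63 > 3 → exempt from Limited Seating License.
Sec. 8-7. employees 63 < 70 → Operating Authorization not required.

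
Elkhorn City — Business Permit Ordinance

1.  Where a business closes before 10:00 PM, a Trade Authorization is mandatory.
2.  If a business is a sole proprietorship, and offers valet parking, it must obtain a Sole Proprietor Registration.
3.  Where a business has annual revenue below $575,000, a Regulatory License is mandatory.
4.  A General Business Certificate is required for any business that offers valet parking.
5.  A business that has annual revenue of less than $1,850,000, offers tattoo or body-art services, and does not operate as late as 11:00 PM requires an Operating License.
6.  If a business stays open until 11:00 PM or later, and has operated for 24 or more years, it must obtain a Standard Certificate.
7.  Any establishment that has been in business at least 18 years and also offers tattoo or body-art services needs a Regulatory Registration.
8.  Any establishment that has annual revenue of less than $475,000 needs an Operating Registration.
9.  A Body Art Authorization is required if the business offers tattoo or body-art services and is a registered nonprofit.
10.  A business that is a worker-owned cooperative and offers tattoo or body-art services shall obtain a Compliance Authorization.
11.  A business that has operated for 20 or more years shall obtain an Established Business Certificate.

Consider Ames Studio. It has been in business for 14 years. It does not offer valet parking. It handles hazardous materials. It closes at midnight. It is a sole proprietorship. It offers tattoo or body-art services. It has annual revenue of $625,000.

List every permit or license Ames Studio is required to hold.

None

1. closes midnight, after 10:00 PM → Trade Authorization not required.
2. is a sole proprietorship; does not offer valet parking → Sole Proprietor Registration not required.
3. revenue $625,000 ≥ $575,000 → Regulatory License not required.
4. does not offer valet parking → General Business Certificate not required.
5. revenue $625,000 < $1,850,000; offers tattoo or body-art services; closes midnight, after 11:00 PM → Operating License not required.
6. closes midnight, after 11:00 PM; years in business 14 < 24 → Standard Certificate not required.
7. years in business 14 < 18; offers tattoo or body-art services → Regulatory Registration not required.
8. revenue $625,000 ≥ $475,000 → Operating Registration not required.
9. offers tattoo or body-art services; is a sole proprietorship (not: is a registered nonprofit) → Body Art Authorization not required.
10. is a sole proprietorship (not: is a worker-owned cooperative); offers tattoo or body-art services → Compliance Authorization not required.
11. years in business 14 < 20 → Established Business Certificate not required.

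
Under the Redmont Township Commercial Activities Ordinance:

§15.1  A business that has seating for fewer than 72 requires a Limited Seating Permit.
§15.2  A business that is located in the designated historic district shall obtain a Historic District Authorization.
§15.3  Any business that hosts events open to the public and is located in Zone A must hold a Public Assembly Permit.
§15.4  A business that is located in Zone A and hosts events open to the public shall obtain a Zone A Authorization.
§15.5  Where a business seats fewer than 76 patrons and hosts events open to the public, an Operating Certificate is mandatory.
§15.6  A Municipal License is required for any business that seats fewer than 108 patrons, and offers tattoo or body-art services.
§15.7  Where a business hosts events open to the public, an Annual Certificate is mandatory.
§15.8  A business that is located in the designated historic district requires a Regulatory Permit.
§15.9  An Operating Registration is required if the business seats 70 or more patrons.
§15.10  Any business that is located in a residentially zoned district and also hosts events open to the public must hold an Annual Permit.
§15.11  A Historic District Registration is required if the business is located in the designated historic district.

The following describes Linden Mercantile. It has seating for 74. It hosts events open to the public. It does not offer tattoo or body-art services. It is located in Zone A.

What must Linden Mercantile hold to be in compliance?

Annual Certificate, Operating Certificate, Operating Registration, Public Assembly Permit, Zone A Authorization

§15.1 seating 74 ≥ 72 → Limited Seating Permit not required.
§15.2 is located in Zone A (not: is located in the designated historic district) → Historic District Authorization not required.
§15.3 hosts events open to the public; is located in Zone A → Public Assembly Permit required.
§15.4 is located in Zone A; hosts events open to the public → Zone A Authorization required.
§15.5 seating 74 < 76; hosts events open to the public → Operating Certificate required.
§15.6 seating 74 < 108; does not offer tattoo or body-art services → Municipal License not required.
§15.7 hosts events open to the public → Annual Certificate required.
§15.8 is located in Zone A (not: is located in the designated historic district) → Regulatory Permit not required.
§15.9 seating 74 ≥ 70 → Operating Registration required.
§15.10 is located in Zone A (not: is located in a residentially zoned district); hosts events open to the public → Annual Permit not required.
§15.11 is located in Zone A (not: is located in the designated historic district) → Historic District Registration not required.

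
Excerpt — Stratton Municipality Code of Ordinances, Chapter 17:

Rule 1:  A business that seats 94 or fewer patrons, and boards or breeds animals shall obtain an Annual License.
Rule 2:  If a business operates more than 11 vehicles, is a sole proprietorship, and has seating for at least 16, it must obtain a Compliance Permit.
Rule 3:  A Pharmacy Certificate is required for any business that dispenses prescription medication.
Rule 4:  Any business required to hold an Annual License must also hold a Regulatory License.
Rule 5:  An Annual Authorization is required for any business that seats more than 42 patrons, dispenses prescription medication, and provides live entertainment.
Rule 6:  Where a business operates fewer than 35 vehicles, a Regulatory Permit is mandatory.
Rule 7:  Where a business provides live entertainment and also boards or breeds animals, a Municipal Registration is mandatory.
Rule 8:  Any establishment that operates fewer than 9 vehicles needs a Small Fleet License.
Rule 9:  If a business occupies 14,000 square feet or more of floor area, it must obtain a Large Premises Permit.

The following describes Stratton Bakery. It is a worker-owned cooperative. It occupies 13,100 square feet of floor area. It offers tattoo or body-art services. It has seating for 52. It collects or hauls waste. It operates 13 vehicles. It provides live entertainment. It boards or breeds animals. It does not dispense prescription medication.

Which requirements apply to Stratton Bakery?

Annual License, Municipal Registration, Regulatory License, Regulatory Permit

Rule 1: seating 52 ≤ 94; boards or breeds animals → Annual License required.
Rule 2: vehicles 13 > 11; is a worker-owned cooperative (not: is a sole proprietorship); seating 52 ≥ 16 → Compliance Permit not required.
Rule 3: does not dispense prescription medication → Pharmacy Certificate not required.
Rule 4: Annual License is required → Regulatory License also required.
Rule 5: seating 52 > 42; does not dispense prescription medication; provides live entertainment → Annual Authorization not required.
Rule 6: vehicles 13 < 35 → Regulatory Permit required.
Rule 7: provides live entertainment; boards or breeds animals → Municipal Registration required.
Rule 8: vehicles 13 ≥ 9 → Small Fleet License not required.
Rule 9: floor area 13,100 square feet < 14,000 square feet → Large Premises Permit not required.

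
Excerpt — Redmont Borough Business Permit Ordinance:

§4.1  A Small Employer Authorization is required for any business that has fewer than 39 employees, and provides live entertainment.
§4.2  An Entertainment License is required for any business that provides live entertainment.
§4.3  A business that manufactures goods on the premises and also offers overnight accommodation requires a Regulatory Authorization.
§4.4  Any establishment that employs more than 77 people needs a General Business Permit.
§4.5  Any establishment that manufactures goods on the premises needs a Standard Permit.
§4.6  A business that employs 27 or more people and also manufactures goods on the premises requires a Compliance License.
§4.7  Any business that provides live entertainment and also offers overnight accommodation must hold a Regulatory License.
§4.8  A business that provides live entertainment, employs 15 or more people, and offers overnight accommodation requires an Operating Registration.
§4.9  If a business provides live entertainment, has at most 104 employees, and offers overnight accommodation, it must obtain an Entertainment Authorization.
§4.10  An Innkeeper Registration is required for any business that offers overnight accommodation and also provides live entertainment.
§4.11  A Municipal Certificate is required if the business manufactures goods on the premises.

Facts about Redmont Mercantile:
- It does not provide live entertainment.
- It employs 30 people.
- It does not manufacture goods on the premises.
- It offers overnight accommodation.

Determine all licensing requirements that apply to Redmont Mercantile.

§4.1 employees 30 < 39; does not provide live entertainment → Small Employer Authorization not required.
§4.2 does not provide live entertainment → Entertainment License not required.
§4.3 does not manufacture goods on the premises; offers overnight accommodation → Regulatory Authorization not required.
§4.4 employees 30 ≤ 77 → General Business Permit not required.
§4.5 does not manufacture goods on the premises → Standard Permit not required.
§4.6 employees 30 ≥ 27; does not manufacture goods on the premises → Compliance License not required.
§4.7 does not provide live entertainment; offers overnight accommodation → Regulatory License not required.
§4.8 does not provide live entertainment; employees 30 ≥ 15; offers overnight accommodation → Operating Registration not required.
§4.9 does not provide live entertainment; employees 30 ≤ 104; offers overnight accommodation → Entertainment Authorization not required.
§4.10 offers overnight accommodation; does not provide live entertainment → Innkeeper Registration not required.
§4.11 does not manufacture goods on the premises → Municipal Certificate not required.

None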